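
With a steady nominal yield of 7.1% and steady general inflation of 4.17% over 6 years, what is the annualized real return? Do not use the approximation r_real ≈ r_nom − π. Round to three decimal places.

With constant rates the annual real return is the same each year: (1+7.1%)/(1+4.17%) − 1 = 0.02813.

2.813%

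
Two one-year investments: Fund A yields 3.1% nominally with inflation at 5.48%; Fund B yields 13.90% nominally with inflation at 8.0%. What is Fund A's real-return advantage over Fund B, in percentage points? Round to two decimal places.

Fund A real return: 1.031/1.0548 − 1 = -2.256%.
Fund B real return: 1.1390/1.080 − 1 = 5.463%.
Difference: -2.256 − 5.463 = -7.719 pp.

-7.72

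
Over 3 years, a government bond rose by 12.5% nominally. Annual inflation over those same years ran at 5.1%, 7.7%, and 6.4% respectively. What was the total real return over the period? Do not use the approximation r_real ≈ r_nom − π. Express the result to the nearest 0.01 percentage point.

Cumulative inflation factor: 1.051 × 1.077 × 1.064 ≈ 1.20437.
Nominal growth factor: 1.12500. Real growth factor = 1.12500 / 1.20437 ≈ 0.93410.
Total real return ≈ -6.5902%.

-6.59%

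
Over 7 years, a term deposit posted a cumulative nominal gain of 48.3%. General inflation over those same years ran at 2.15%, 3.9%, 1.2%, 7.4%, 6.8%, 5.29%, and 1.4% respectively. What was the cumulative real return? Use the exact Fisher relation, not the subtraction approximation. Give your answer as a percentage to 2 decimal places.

12.75%

Cumulative inflation factor: 1.0215 × 1.039 × 1.012 × 1.074 × 1.068 × 1.0529 × 1.014 ≈ 1.31533.
Nominal growth factor: 1.48300. Real growth factor = 1.48300 / 1.31533 ≈ 1.12747.
Total real return ≈ 12.7473%.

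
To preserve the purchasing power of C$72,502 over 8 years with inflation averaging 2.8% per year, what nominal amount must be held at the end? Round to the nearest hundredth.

Cumulative price-level factor: (1+2.8%)^8 ≈ 1.2472253153.
Multiplying C$72,502 by the price-level factor gives the future nominal sum.

C$90,426.33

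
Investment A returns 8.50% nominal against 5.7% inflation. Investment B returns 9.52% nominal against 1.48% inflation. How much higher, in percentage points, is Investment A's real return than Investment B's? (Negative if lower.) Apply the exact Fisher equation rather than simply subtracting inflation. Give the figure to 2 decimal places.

Investment A real return: 1.0850/1.057 − 1 = 2.649%.
Investment B real return: 1.0952/1.0148 − 1 = 7.923%.
Difference: 2.649 − 7.923 = -5.274 pp.

-5.27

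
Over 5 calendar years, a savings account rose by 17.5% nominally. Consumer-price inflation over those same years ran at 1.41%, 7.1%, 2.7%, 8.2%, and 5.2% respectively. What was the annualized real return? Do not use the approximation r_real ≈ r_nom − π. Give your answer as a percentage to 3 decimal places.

-1.538%

Cumulative inflation factor: 1.0141 × 1.071 × 1.027 × 1.082 × 1.052 ≈ 1.26965.
Nominal growth factor: 1.17500. Real growth factor = 1.17500 / 1.26965 ≈ 0.92545.
Annualized: 0.92545^(1/5) − 1 ≈ -0.01538.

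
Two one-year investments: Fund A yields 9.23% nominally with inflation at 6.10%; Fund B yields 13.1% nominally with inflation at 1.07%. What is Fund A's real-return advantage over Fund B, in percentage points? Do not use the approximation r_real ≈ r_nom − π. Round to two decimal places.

-8.95

Fund A real return: 1.0923/1.0610 − 1 = 2.950%.
Fund B real return: 1.131/1.0107 − 1 = 11.903%.
Difference: 2.950 − 11.903 = -8.953 pp.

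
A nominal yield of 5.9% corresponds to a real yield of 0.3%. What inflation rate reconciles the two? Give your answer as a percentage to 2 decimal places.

From (1+r_nom) = (1+r_real)(1+π), we get 1+π = (1 + 5.9%)/(1 + 0.3%) = 1.059/1.003 ≈ 1.05583.
So π ≈ 5.5833%.

5.58%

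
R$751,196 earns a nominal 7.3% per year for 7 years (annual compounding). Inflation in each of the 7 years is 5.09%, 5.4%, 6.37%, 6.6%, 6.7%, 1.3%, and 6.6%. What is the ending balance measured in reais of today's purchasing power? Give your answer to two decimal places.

R$850,044.94

Nominal value at maturity: R$751,196 × (1 + 7.3%)^7 ≈ R$1,230,130.88.
Price-level factor over 7 years: 1.0509 × 1.054 × 1.0637 × 1.066 × 1.067 × 1.013 × 1.066 ≈ 1.4471362960.
Dividing the nominal maturity value by the price-level factor gives the value in today's money.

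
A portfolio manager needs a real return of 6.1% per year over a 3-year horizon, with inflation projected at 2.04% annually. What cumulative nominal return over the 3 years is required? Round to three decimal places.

26.899%

Required annual nominal rate: (1+6.1%)(1+2.04%) − 1 = 8.26444%.
Cumulative over 3 years: (1 + 0.0826444)^3 − 1 ≈ 0.26899.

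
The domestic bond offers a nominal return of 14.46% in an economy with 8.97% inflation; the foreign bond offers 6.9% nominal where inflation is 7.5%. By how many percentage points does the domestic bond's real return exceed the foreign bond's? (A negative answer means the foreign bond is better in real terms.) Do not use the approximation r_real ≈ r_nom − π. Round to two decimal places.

5.60

The domestic bond real return: 1.1446/1.0897 − 1 = 5.038%.
The foreign bond real return: 1.069/1.075 − 1 = -0.558%.
Difference: 5.038 − (-0.558) = 5.596 pp.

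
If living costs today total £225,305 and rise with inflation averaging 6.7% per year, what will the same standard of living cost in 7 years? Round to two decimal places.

£354,749.48

Cumulative price-level factor: (1+6.7%)^7 ≈ 1.5745299861.
The nominal amount required is £225,305 scaled up by that factor.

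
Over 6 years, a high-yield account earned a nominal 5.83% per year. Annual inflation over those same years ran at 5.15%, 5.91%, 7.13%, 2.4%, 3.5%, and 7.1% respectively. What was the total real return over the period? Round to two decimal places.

Cumulative inflation factor: 1.0515 × 1.0591 × 1.0713 × 1.024 × 1.035 × 1.071 ≈ 1.35421.
Nominal growth factor: 1.40492. Real growth factor = 1.40492 / 1.35421 ≈ 1.03745.
Total real return ≈ 3.7446%.

3.74%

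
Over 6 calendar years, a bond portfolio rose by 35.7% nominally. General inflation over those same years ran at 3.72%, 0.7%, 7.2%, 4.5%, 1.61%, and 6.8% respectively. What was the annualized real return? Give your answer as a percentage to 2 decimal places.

1.11%

Cumulative inflation factor: 1.0372 × 1.007 × 1.072 × 1.045 × 1.0161 × 1.068 ≈ 1.26973.
Nominal growth factor: 1.35700. Real growth factor = 1.35700 / 1.26973 ≈ 1.06873.
Annualized: 1.06873^(1/6) − 1 ≈ 0.01114.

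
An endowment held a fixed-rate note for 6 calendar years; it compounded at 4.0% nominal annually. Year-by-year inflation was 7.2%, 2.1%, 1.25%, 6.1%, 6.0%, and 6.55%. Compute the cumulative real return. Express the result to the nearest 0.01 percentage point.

Cumulative inflation factor: 1.072 × 1.021 × 1.0125 × 1.061 × 1.060 × 1.0655 ≈ 1.32798.
Nominal growth factor: 1.26532. Real growth factor = 1.26532 / 1.32798 ≈ 0.95282.
Total real return ≈ -4.7182%.

-4.72%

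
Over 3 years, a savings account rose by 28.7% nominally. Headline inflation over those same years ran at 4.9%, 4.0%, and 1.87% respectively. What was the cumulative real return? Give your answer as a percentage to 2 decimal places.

Cumulative inflation factor: 1.049 × 1.040 × 1.0187 ≈ 1.11136.
Nominal growth factor: 1.28700. Real growth factor = 1.28700 / 1.11136 ≈ 1.15804.
Total real return ≈ 15.8040%.

15.80%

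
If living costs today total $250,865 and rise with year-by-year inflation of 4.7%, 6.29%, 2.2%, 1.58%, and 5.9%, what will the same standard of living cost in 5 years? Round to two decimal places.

Cumulative price-level factor: 1.047 × 1.0629 × 1.022 × 1.0158 × 1.059 ≈ 1.2234723337.
The nominal amount required is $250,865 scaled up by that factor.

$306,926.39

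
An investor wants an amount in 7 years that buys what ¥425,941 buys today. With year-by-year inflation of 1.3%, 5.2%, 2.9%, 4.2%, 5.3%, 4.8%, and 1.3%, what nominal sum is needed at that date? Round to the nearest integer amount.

Cumulative price-level factor: 1.013 × 1.052 × 1.029 × 1.042 × 1.053 × 1.048 × 1.013 ≈ 1.2773425463.
The nominal amount required is ¥425,941 scaled up by that factor.

¥544,073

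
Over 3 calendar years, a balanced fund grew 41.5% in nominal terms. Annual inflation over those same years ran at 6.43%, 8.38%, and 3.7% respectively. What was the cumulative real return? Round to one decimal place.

Cumulative inflation factor: 1.0643 × 1.0838 × 1.037 ≈ 1.19617.
Nominal growth factor: 1.41500. Real growth factor = 1.41500 / 1.19617 ≈ 1.18294.
Total real return ≈ 18.2945%.

18.3%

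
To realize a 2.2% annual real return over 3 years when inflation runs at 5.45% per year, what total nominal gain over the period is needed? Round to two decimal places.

Required annual nominal rate: (1+2.2%)(1+5.45%) − 1 = 7.7699%.
Cumulative over 3 years: (1 + 0.077699)^3 − 1 ≈ 0.25168.

25.17%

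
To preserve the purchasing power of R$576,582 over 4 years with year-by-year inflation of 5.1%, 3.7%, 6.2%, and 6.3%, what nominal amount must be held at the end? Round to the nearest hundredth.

R$709,414.95

Cumulative price-level factor: 1.051 × 1.037 × 1.062 × 1.063 ≈ 1.2303799736.
The nominal amount required is R$576,582 scaled up by that factor.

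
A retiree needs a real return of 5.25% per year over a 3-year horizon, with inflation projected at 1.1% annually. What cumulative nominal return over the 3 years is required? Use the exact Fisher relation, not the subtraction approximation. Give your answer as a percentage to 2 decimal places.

Required annual nominal rate: (1+5.25%)(1+1.1%) − 1 = 6.40775%.
Cumulative over 3 years: (1 + 0.0640775)^3 − 1 ≈ 0.20481.

20.48%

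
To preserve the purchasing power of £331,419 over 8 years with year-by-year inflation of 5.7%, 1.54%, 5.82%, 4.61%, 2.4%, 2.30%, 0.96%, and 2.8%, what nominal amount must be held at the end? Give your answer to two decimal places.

Cumulative price-level factor: 1.057 × 1.0154 × 1.0582 × 1.0461 × 1.024 × 1.0230 × 1.0096 × 1.028 ≈ 1.2917282349.
Multiplying £331,419 by the price-level factor gives the future nominal sum.

£428,103.28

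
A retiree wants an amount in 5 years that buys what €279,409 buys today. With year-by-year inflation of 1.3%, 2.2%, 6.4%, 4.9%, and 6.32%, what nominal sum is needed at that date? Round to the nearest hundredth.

Cumulative price-level factor: 1.013 × 1.022 × 1.064 × 1.049 × 1.0632 ≈ 1.2285488373.
The nominal amount required is €279,409 scaled up by that factor.

€343,267.60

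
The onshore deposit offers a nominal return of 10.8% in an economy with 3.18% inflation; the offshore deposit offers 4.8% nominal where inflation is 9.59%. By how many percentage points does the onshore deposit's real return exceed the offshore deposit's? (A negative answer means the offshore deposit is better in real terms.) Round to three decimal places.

11.756

The onshore deposit real return: 1.108/1.0318 − 1 = 7.3852%.
The offshore deposit real return: 1.048/1.0959 − 1 = -4.3708%.
Difference: 7.3852 − (-4.3708) = 11.7560 pp.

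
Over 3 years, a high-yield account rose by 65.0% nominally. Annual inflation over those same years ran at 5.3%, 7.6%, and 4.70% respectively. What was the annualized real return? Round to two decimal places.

Cumulative inflation factor: 1.053 × 1.076 × 1.0470 ≈ 1.18628.
Nominal growth factor: 1.65000. Real growth factor = 1.65000 / 1.18628 ≈ 1.39090.
Annualized: 1.39090^(1/3) − 1 ≈ 0.11626.

11.63%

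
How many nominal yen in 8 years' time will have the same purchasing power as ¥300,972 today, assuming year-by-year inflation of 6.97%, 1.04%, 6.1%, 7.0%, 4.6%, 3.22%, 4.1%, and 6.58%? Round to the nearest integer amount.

Cumulative price-level factor: 1.0697 × 1.0104 × 1.061 × 1.070 × 1.046 × 1.0322 × 1.041 × 1.0658 ≈ 1.4698617201.
Multiplying ¥300,972 by the price-level factor gives the future nominal sum.

¥442,387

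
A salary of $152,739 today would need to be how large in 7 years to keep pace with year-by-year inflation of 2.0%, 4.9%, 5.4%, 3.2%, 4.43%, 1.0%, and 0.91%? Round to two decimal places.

Cumulative price-level factor: 1.020 × 1.049 × 1.054 × 1.032 × 1.0443 × 1.010 × 1.0091 ≈ 1.2387304862.
Multiplying $152,739 by the price-level factor gives the future nominal sum.

$189,202.46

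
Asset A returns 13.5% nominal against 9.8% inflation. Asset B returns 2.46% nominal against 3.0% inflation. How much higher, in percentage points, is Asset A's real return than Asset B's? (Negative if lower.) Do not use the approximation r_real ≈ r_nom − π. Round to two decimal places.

Asset A real return: 1.135/1.098 − 1 = 3.370%.
Asset B real return: 1.0246/1.030 − 1 = -0.524%.
Difference: 3.370 − (-0.524) = 3.894 pp.

3.89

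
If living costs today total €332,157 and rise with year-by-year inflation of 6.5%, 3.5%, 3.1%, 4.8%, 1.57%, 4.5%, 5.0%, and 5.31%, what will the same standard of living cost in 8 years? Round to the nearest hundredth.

Cumulative price-level factor: 1.065 × 1.035 × 1.031 × 1.048 × 1.0157 × 1.045 × 1.050 × 1.0531 ≈ 1.3978177797.
Multiplying €332,157 by the price-level factor gives the future nominal sum.

€464,294.96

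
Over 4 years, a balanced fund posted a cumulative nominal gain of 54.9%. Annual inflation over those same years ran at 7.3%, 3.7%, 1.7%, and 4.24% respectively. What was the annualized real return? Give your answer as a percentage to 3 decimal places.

Cumulative inflation factor: 1.073 × 1.037 × 1.017 × 1.0424 ≈ 1.17960.
Nominal growth factor: 1.54900. Real growth factor = 1.54900 / 1.17960 ≈ 1.31316.
Annualized: 1.31316^(1/4) − 1 ≈ 0.07048.

7.048%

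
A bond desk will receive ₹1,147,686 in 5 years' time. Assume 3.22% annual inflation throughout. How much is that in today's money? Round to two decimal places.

₹979,498.58

Price-level factor over 5 years: (1 + 3.22%)^5 ≈ 1.1717076723.
Purchasing power today: ₹1,147,686 divided by that factor.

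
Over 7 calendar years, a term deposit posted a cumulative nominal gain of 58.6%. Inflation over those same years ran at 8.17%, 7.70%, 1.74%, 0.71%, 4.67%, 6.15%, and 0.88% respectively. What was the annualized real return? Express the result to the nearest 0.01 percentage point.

2.46%

Cumulative inflation factor: 1.0817 × 1.0770 × 1.0174 × 1.0071 × 1.0467 × 1.0615 × 1.0088 ≈ 1.33793.
Nominal growth factor: 1.58600. Real growth factor = 1.58600 / 1.33793 ≈ 1.18541.
Annualized: 1.18541^(1/7) − 1 ≈ 0.02460.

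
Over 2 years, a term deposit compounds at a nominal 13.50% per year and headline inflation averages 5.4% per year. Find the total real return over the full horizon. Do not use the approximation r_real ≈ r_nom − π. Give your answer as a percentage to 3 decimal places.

15.961%

The annual real rate is (1+13.50%)/(1+5.4%) − 1 = 7.6850%.
Compounded over 2 years: (1 + 0.076850)^2 − 1 ≈ 0.15961.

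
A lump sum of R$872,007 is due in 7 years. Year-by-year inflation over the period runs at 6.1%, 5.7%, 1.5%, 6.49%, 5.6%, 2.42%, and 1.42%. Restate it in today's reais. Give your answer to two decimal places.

R$655,816.64

Price-level factor over 7 years: 1.061 × 1.057 × 1.015 × 1.0649 × 1.056 × 1.0242 × 1.0142 ≈ 1.3296506077.
Purchasing power today: R$872,007 divided by that factor.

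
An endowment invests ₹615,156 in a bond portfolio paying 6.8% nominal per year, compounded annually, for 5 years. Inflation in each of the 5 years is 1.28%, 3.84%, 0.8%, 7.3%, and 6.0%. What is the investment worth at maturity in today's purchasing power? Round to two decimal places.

Nominal value at maturity: ₹615,156 × (1 + 6.8%)^5 ≈ ₹854,754.76.
Price-level factor over 5 years: 1.0128 × 1.0384 × 1.008 × 1.073 × 1.060 ≈ 1.2057422842.
Dividing the nominal maturity value by the price-level factor gives the value in today's money.

₹708,903.36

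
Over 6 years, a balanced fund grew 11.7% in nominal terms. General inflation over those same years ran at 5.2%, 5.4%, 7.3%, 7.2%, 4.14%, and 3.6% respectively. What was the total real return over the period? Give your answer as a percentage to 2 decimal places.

Cumulative inflation factor: 1.052 × 1.054 × 1.073 × 1.072 × 1.0414 × 1.036 ≈ 1.37603.
Nominal growth factor: 1.11700. Real growth factor = 1.11700 / 1.37603 ≈ 0.81176.
Total real return ≈ -18.8245%.

-18.82%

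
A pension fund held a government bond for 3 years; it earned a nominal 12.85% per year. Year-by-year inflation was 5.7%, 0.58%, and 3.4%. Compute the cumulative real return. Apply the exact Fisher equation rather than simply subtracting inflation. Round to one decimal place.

30.7%

Cumulative inflation factor: 1.057 × 1.0058 × 1.034 ≈ 1.09928.
Nominal growth factor: 1.43716. Real growth factor = 1.43716 / 1.09928 ≈ 1.30737.
Total real return ≈ 30.7367%.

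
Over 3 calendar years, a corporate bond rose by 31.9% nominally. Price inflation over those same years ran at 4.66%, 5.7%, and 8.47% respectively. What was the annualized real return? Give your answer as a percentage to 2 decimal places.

3.20%

Cumulative inflation factor: 1.0466 × 1.057 × 1.0847 ≈ 1.19996.
Nominal growth factor: 1.31900. Real growth factor = 1.31900 / 1.19996 ≈ 1.09921.
Annualized: 1.09921^(1/3) − 1 ≈ 0.03203.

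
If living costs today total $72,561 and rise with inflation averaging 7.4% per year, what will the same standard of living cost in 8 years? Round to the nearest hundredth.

$128,451.01

Cumulative price-level factor: (1+7.4%)^8 ≈ 1.7702485646.
Multiplying $72,561 by the price-level factor gives the future nominal sum.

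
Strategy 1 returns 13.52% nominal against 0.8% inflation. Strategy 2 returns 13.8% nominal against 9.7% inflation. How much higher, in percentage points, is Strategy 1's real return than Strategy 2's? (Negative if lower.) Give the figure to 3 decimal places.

8.882

Strategy 1 real return: 1.1352/1.008 − 1 = 12.6190%.
Strategy 2 real return: 1.138/1.097 − 1 = 3.7375%.
Difference: 12.6190 − 3.7375 = 8.8815 pp.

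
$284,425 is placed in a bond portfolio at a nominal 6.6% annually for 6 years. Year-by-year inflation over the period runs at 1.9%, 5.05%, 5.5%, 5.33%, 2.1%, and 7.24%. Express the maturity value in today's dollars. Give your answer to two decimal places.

$320,445.12

Nominal value at maturity: $284,425 × (1 + 6.6%)^6 ≈ $417,360.16.
Price-level factor over 6 years: 1.019 × 1.0505 × 1.055 × 1.0533 × 1.021 × 1.0724 ≈ 1.3024388194.
The maturity value deflated by that factor is the answer in today's purchasing power.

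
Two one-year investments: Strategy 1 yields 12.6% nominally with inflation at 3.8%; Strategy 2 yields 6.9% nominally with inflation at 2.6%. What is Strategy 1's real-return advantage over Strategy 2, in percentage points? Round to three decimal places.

4.287

Strategy 1 real return: 1.126/1.038 − 1 = 8.4778%.
Strategy 2 real return: 1.069/1.026 − 1 = 4.1910%.
Difference: 8.4778 − 4.1910 = 4.2868 pp.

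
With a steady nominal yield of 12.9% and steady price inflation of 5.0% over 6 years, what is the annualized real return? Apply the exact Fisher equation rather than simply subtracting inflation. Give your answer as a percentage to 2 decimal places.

7.52%

With constant rates the annual real return is the same each year: (1+12.9%)/(1+5.0%) − 1 = 0.07524.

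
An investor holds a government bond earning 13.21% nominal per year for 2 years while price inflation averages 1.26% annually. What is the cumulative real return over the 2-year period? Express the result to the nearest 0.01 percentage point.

The annual real rate is (1+13.21%)/(1+1.26%) − 1 = 11.8013%.
Compounded over 2 years: (1 + 0.118013)^2 − 1 ≈ 0.24995.

25.00%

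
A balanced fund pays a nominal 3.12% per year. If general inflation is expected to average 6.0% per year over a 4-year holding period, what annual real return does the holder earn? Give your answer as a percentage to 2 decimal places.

-2.72%

With constant rates the annual real return is the same each year: (1+3.12%)/(1+6.0%) − 1 = -0.02717.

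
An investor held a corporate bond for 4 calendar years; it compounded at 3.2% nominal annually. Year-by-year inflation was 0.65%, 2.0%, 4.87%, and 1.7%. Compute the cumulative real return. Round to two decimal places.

3.59%

Cumulative inflation factor: 1.0065 × 1.020 × 1.0487 × 1.017 ≈ 1.09493.
Nominal growth factor: 1.13428. Real growth factor = 1.13428 / 1.09493 ≈ 1.03594.
Total real return ≈ 3.5935%.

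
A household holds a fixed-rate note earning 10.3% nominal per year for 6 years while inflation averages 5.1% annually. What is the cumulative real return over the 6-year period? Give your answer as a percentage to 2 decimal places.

The annual real rate is (1+10.3%)/(1+5.1%) − 1 = 4.9477%.
Compounded over 6 years: (1 + 0.049477)^6 − 1 ≈ 0.33609.

33.61%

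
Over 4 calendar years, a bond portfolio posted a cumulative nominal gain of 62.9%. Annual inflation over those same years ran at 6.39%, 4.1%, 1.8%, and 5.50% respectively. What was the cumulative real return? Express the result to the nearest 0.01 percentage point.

Cumulative inflation factor: 1.0639 × 1.041 × 1.018 × 1.0550 ≈ 1.18947.
Nominal growth factor: 1.62900. Real growth factor = 1.62900 / 1.18947 ≈ 1.36952.
Total real return ≈ 36.9523%.

36.95%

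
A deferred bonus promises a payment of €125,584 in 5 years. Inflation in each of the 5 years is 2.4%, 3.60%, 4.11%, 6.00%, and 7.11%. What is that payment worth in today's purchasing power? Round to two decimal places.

Price-level factor over 5 years: 1.024 × 1.0360 × 1.0411 × 1.0600 × 1.0711 ≈ 1.2539725887.
Purchasing power today: €125,584 divided by that factor.

€100,148.92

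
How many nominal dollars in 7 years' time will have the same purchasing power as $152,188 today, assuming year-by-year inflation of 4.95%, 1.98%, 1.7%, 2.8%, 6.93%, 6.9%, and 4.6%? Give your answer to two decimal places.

Cumulative price-level factor: 1.0495 × 1.0198 × 1.017 × 1.028 × 1.0693 × 1.069 × 1.046 ≈ 1.3378902066.
The nominal amount required is $152,188 scaled up by that factor.

$203,610.83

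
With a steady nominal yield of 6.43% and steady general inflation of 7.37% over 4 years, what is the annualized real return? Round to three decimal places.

-0.875%

With constant rates the annual real return is the same each year: (1+6.43%)/(1+7.37%) − 1 = -0.00875.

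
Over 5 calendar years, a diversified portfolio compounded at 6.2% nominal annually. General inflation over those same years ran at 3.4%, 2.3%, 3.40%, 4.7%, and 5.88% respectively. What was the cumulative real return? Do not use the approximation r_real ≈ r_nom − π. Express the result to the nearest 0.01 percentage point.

Cumulative inflation factor: 1.034 × 1.023 × 1.0340 × 1.047 × 1.0588 ≈ 1.21249.
Nominal growth factor: 1.35090. Real growth factor = 1.35090 / 1.21249 ≈ 1.11415.
Total real return ≈ 11.4154%.

11.42%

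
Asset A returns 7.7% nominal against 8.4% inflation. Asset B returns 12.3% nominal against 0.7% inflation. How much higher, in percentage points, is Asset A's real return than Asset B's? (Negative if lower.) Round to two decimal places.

Asset A real return: 1.077/1.084 − 1 = -0.646%.
Asset B real return: 1.123/1.007 − 1 = 11.519%.
Difference: -0.646 − 11.519 = -12.165 pp.

-12.17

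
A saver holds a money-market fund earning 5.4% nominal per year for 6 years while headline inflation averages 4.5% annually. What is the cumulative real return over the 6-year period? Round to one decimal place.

The annual real rate is (1+5.4%)/(1+4.5%) − 1 = 0.8612%.
Compounded over 6 years: (1 + 0.008612)^6 − 1 ≈ 0.05280.

5.3%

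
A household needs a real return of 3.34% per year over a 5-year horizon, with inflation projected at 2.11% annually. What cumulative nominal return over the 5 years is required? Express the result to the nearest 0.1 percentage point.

Required annual nominal rate: (1+3.34%)(1+2.11%) − 1 = 5.520474%.
Cumulative over 5 years: (1 + 0.05520474)^5 − 1 ≈ 0.30823.

30.8%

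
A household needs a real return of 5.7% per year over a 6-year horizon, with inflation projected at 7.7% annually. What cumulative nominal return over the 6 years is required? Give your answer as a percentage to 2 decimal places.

117.64%

Required annual nominal rate: (1+5.7%)(1+7.7%) − 1 = 13.8389%.
Cumulative over 6 years: (1 + 0.138389)^6 − 1 ≈ 1.17643.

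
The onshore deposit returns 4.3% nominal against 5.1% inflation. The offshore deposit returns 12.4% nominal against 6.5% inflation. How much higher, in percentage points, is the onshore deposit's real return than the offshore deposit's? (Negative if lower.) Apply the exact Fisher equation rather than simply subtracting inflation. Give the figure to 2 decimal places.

-6.30

The onshore deposit real return: 1.043/1.051 − 1 = -0.761%.
The offshore deposit real return: 1.124/1.065 − 1 = 5.540%.
Difference: -0.761 − 5.540 = -6.301 pp.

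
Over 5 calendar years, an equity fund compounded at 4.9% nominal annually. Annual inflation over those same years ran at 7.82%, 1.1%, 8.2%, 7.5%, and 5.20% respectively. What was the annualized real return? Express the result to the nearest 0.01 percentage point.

-0.97%

Cumulative inflation factor: 1.0782 × 1.011 × 1.082 × 1.075 × 1.0520 ≈ 1.33383.
Nominal growth factor: 1.27022. Real growth factor = 1.27022 / 1.33383 ≈ 0.95230.
Annualized: 0.95230^(1/5) − 1 ≈ -0.00973.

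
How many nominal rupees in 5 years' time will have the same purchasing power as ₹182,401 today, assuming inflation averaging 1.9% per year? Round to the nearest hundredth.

Cumulative price-level factor: (1+1.9%)^5 ≈ 1.0986792441.
Multiplying ₹182,401 by the price-level factor gives the future nominal sum.

₹200,400.19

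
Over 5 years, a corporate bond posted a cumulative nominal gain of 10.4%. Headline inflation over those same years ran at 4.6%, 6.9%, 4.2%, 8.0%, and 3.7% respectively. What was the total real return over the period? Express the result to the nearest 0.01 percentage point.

Cumulative inflation factor: 1.046 × 1.069 × 1.042 × 1.080 × 1.037 ≈ 1.30491.
Nominal growth factor: 1.10400. Real growth factor = 1.10400 / 1.30491 ≈ 0.84604.
Total real return ≈ -15.3963%.

-15.40%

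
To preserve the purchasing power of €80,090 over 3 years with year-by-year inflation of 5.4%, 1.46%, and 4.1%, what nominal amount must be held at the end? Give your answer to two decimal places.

Cumulative price-level factor: 1.054 × 1.0146 × 1.041 = 1.1132333244.
Multiplying €80,090 by the price-level factor gives the future nominal sum.

€89,158.86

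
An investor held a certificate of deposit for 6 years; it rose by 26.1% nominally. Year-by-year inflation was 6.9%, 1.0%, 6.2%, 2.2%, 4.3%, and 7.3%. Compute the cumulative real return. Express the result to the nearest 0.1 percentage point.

-3.8%

Cumulative inflation factor: 1.069 × 1.010 × 1.062 × 1.022 × 1.043 × 1.073 ≈ 1.31147.
Nominal growth factor: 1.26100. Real growth factor = 1.26100 / 1.31147 ≈ 0.96152.
Total real return ≈ -3.8484%.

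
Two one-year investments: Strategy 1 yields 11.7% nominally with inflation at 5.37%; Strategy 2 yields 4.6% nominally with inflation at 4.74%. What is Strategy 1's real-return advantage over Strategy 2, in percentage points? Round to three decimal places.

6.141

Strategy 1 real return: 1.117/1.0537 − 1 = 6.0074%.
Strategy 2 real return: 1.046/1.0474 − 1 = -0.1337%.
Difference: 6.0074 − (-0.1337) = 6.1411 pp.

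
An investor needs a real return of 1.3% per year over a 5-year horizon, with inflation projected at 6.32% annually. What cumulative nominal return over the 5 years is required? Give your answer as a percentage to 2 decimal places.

44.92%

Required annual nominal rate: (1+1.3%)(1+6.32%) − 1 = 7.70216%.
Cumulative over 5 years: (1 + 0.0770216)^5 − 1 ≈ 0.44918.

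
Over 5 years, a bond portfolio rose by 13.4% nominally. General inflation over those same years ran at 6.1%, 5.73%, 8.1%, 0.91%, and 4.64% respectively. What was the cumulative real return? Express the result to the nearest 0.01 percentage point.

-11.44%

Cumulative inflation factor: 1.061 × 1.0573 × 1.081 × 1.0091 × 1.0464 ≈ 1.28048.
Nominal growth factor: 1.13400. Real growth factor = 1.13400 / 1.28048 ≈ 0.88561.
Total real return ≈ -11.4391%.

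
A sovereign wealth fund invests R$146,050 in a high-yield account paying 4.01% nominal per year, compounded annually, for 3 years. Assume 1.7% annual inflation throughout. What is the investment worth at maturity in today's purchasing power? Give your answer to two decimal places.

R$156,229.84

Nominal value at maturity: R$146,050 × (1 + 4.01%)^3 ≈ R$164,333.78.
Price-level factor over 3 years: (1 + 1.7%)^3 = 1.051871913.
Dividing the nominal maturity value by the price-level factor gives the value in today's money.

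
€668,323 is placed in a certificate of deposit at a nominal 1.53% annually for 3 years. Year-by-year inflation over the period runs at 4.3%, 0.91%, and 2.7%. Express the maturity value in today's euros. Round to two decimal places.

Nominal value at maturity: €668,323 × (1 + 1.53%)^3 ≈ €699,470.76.
Price-level factor over 3 years: 1.043 × 1.0091 × 1.027 = 1.0809085651.
The maturity value deflated by that factor is the answer in today's purchasing power.

€647,113.72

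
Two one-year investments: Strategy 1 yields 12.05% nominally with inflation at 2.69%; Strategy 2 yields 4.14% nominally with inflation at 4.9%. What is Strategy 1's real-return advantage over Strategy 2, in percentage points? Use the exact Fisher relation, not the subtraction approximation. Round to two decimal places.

9.84

Strategy 1 real return: 1.1205/1.0269 − 1 = 9.115%.
Strategy 2 real return: 1.0414/1.049 − 1 = -0.724%.
Difference: 9.115 − (-0.724) = 9.839 pp.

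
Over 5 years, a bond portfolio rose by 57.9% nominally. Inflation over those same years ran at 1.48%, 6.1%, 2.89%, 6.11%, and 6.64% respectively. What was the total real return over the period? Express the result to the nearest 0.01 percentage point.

Cumulative inflation factor: 1.0148 × 1.061 × 1.0289 × 1.0611 × 1.0664 ≈ 1.25356.
Nominal growth factor: 1.57900. Real growth factor = 1.57900 / 1.25356 ≈ 1.25961.
Total real return ≈ 25.9612%.

25.96%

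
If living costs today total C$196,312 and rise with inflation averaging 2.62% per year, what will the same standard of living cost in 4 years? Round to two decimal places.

C$217,708.25

Cumulative price-level factor: (1+2.62%)^4 ≈ 1.1089910501.
The nominal amount required is C$196,312 scaled up by that factor.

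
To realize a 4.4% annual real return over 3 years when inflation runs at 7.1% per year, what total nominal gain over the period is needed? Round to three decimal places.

Required annual nominal rate: (1+4.4%)(1+7.1%) − 1 = 11.8124%.
Cumulative over 3 years: (1 + 0.118124)^3 − 1 ≈ 0.39788.

39.788%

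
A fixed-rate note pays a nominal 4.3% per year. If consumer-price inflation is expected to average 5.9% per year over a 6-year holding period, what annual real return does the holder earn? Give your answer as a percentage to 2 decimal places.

With constant rates the annual real return is the same each year: (1+4.3%)/(1+5.9%) − 1 = -0.01511.

-1.51%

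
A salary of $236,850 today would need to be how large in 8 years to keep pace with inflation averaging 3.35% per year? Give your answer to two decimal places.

Cumulative price-level factor: (1+3.35%)^8 ≈ 1.3016189048.
The nominal amount required is $236,850 scaled up by that factor.

$308,288.44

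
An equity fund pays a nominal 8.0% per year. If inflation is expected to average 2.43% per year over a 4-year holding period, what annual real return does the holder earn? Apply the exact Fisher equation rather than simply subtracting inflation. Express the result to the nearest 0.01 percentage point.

5.44%

With constant rates the annual real return is the same each year: (1+8.0%)/(1+2.43%) − 1 = 0.05438.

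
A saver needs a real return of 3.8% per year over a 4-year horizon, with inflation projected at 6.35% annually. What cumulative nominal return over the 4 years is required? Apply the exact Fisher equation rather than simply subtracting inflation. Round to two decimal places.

Required annual nominal rate: (1+3.8%)(1+6.35%) − 1 = 10.3913%.
Cumulative over 4 years: (1 + 0.103913)^4 − 1 ≈ 0.48504.

48.50%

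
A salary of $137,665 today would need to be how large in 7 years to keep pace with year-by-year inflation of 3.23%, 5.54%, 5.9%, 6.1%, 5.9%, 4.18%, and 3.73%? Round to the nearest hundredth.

$192,860.19

Cumulative price-level factor: 1.0323 × 1.0554 × 1.059 × 1.061 × 1.059 × 1.0418 × 1.0373 ≈ 1.4009384411.
Multiplying $137,665 by the price-level factor gives the future nominal sum.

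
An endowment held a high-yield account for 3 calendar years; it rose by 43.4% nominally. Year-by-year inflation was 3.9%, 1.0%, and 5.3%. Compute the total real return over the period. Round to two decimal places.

29.77%

Cumulative inflation factor: 1.039 × 1.010 × 1.053 ≈ 1.10501.
Nominal growth factor: 1.43400. Real growth factor = 1.43400 / 1.10501 ≈ 1.29773.
Total real return ≈ 29.7729%.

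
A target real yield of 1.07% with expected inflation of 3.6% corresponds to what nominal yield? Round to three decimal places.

4.709%

By the Fisher equation, 1 + r_nom = (1 + 1.07%)(1 + 3.6%) = 1.0107 × 1.036 = 1.0470852.
So r_nom = 4.70852%.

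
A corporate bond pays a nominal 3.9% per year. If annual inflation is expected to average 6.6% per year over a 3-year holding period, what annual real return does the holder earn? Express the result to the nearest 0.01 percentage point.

With constant rates the annual real return is the same each year: (1+3.9%)/(1+6.6%) − 1 = -0.02533.

-2.53%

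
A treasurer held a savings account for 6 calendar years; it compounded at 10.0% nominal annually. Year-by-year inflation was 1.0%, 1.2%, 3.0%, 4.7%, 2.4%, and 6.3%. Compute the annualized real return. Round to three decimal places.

Cumulative inflation factor: 1.010 × 1.012 × 1.030 × 1.047 × 1.024 × 1.063 ≈ 1.19983.
Nominal growth factor: 1.77156. Real growth factor = 1.77156 / 1.19983 ≈ 1.47651.
Annualized: 1.47651^(1/6) − 1 ≈ 0.06710.

6.710%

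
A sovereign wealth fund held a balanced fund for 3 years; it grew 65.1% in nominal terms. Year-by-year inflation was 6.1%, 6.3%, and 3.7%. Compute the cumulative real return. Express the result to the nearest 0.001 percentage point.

Cumulative inflation factor: 1.061 × 1.063 × 1.037 ≈ 1.16957.
Nominal growth factor: 1.65100. Real growth factor = 1.65100 / 1.16957 ≈ 1.41163.
Total real return ≈ 41.1626%.

41.163%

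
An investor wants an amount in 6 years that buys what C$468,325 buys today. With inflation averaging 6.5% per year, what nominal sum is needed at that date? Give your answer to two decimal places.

Cumulative price-level factor: (1+6.5%)^6 ≈ 1.4591422965.
The nominal amount required is C$468,325 scaled up by that factor.

C$683,352.82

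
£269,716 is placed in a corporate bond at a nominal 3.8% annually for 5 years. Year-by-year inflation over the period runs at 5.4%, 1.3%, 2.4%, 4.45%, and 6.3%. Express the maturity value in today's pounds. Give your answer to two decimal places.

£267,732.91

Nominal value at maturity: £269,716 × (1 + 3.8%)^5 ≈ £325,007.57.
Price-level factor over 5 years: 1.054 × 1.013 × 1.024 × 1.0445 × 1.063 ≈ 1.2139246260.
Dividing the nominal maturity value by the price-level factor gives the value in today's money.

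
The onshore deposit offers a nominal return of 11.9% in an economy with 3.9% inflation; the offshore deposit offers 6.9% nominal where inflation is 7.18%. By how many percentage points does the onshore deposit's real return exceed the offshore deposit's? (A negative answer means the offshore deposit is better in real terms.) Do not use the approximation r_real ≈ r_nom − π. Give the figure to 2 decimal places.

The onshore deposit real return: 1.119/1.039 − 1 = 7.700%.
The offshore deposit real return: 1.069/1.0718 − 1 = -0.261%.
Difference: 7.700 − (-0.261) = 7.961 pp.

7.96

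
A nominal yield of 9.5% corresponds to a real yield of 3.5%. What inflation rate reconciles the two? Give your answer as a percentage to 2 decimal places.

From (1+r_nom) = (1+r_real)(1+π), we get 1+π = (1 + 9.5%)/(1 + 3.5%) = 1.095/1.035 ≈ 1.05797.
So π ≈ 5.7971%.

5.80%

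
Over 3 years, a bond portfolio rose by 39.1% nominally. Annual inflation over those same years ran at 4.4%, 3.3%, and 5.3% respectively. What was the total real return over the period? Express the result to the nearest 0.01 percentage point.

Cumulative inflation factor: 1.044 × 1.033 × 1.053 ≈ 1.13561.
Nominal growth factor: 1.39100. Real growth factor = 1.39100 / 1.13561 ≈ 1.22489.
Total real return ≈ 22.4892%.

22.49%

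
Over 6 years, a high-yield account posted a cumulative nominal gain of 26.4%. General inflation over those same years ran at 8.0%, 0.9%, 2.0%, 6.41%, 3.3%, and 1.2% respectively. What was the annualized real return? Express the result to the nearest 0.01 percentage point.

Cumulative inflation factor: 1.080 × 1.009 × 1.020 × 1.0641 × 1.033 × 1.012 ≈ 1.23646.
Nominal growth factor: 1.26400. Real growth factor = 1.26400 / 1.23646 ≈ 1.02228.
Annualized: 1.02228^(1/6) − 1 ≈ 0.00368.

0.37%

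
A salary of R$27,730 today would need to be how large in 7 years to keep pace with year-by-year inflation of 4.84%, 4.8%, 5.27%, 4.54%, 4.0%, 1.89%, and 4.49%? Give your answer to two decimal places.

Cumulative price-level factor: 1.0484 × 1.048 × 1.0527 × 1.0454 × 1.040 × 1.0189 × 1.0449 ≈ 1.3387979674.
Multiplying R$27,730 by the price-level factor gives the future nominal sum.

R$37,124.87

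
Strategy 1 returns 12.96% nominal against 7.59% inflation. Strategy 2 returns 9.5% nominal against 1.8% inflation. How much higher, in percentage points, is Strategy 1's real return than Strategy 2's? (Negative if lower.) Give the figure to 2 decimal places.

Strategy 1 real return: 1.1296/1.0759 − 1 = 4.991%.
Strategy 2 real return: 1.095/1.018 − 1 = 7.564%.
Difference: 4.991 − 7.564 = -2.573 pp.

-2.57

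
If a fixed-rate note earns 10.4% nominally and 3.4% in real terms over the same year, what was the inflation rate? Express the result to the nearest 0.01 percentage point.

6.77%

From (1+r_nom) = (1+r_real)(1+π), we get 1+π = (1 + 10.4%)/(1 + 3.4%) = 1.104/1.034 ≈ 1.06770.
So π ≈ 6.7698%.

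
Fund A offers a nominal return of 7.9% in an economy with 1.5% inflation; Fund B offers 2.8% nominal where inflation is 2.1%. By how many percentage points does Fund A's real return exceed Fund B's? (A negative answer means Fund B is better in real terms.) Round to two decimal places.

5.62

Fund A real return: 1.079/1.015 − 1 = 6.305%.
Fund B real return: 1.028/1.021 − 1 = 0.686%.
Difference: 6.305 − 0.686 = 5.619 pp.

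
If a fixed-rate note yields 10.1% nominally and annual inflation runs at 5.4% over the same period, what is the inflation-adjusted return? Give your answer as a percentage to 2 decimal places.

Real return via the Fisher equation: (1 + 10.1%)/(1 + 5.4%) − 1 = 1.101/1.054 − 1 ≈ 0.04459.

4.46%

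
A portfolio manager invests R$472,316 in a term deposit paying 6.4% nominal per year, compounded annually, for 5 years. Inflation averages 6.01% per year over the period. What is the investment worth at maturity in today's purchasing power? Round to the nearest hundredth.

Nominal value at maturity: R$472,316 × (1 + 6.4%)^5 ≈ R$644,081.46.
Price-level factor over 5 years: (1 + 6.01%)^5 ≈ 1.3388569352.
The maturity value deflated by that factor is the answer in today's purchasing power.

R$481,068.17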